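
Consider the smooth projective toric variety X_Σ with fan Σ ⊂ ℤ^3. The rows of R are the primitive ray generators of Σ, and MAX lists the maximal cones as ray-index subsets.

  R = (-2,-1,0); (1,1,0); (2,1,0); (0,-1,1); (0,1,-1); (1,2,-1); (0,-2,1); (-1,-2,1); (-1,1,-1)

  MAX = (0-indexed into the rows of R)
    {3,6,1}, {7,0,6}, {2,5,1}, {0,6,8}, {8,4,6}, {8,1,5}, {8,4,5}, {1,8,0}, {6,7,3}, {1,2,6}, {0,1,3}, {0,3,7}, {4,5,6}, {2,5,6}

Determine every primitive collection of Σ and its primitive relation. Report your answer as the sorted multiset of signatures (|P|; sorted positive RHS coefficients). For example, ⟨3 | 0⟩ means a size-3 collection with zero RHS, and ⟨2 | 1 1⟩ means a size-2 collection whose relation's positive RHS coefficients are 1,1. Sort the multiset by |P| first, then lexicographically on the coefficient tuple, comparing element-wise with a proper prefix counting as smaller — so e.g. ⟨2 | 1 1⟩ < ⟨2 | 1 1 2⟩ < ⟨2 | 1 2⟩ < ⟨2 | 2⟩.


|primitive collections| = 20. Relations:

  • {0,2}:  v_{0} + v_{2} = 0 ; sig = ⟨2 | 0⟩
  • {3,4}:  v_{3} + v_{4} = 0 ; sig = ⟨2 | 0⟩
  • {5,7}:  v_{5} + v_{7} = 0 ; sig = ⟨2 | 0⟩
  • {0,5}:  v_{0} + v_{5} = v_{8} ; sig = ⟨2 | 1⟩
  • {1,4}:  v_{1} + v_{4} = v_{5} ; sig = ⟨2 | 1⟩
  • {1,7}:  v_{1} + v_{7} = v_{3} ; sig = ⟨2 | 1⟩
  • {2,8}:  v_{2} + v_{8} = v_{5} ; sig = ⟨2 | 1⟩
  • {3,5}:  v_{3} + v_{5} = v_{1} ; sig = ⟨2 | 1⟩
  • {7,8}:  v_{7} + v_{8} = v_{0} ; sig = ⟨2 | 1⟩
  • {2,7}:  v_{2} + v_{7} = v_{1} + v_{6} ; sig = ⟨2 | 1 1⟩
  • {3,8}:  v_{3} + v_{8} = v_{0} + v_{1} ; sig = ⟨2 | 1 1⟩
  • {4,7}:  v_{4} + v_{7} = v_{6} + v_{8} ; sig = ⟨2 | 1 1⟩
  • {0,4}:  v_{0} + v_{4} = v_{6} + 2·v_{8} ; sig = ⟨2 | 1 2⟩
  • {2,3}:  v_{2} + v_{3} = 2·v_{1} + v_{6} ; sig = ⟨2 | 1 2⟩
  • {2,4}:  v_{2} + v_{4} = 2·v_{5} + v_{6} ; sig = ⟨2 | 1 2⟩
  • {1,6,8}:  v_{1} + v_{6} + v_{8} = 0 ; sig = ⟨3 | 0⟩
  • {0,1,6}:  v_{0} + v_{1} + v_{6} = v_{7} ; sig = ⟨3 | 1⟩
  • {1,5,6}:  v_{1} + v_{5} + v_{6} = v_{2} ; sig = ⟨3 | 1⟩
  • {5,6,8}:  v_{5} + v_{6} + v_{8} = v_{4} ; sig = ⟨3 | 1⟩
  • {0,3,6}:  v_{0} + v_{3} + v_{6} = 2·v_{7} ; sig = ⟨3 | 2⟩

Hence PRS(X_Σ) =
    |P|=2: 15 collections, coeffs (), (), (), (1), (1), (1), (1), (1), (1), (1,1), (1,1), (1,1), (1,2), (1,2), (1,2)
    |P|=3: 5 collections, coeffs (), (1), (1), (1), (2)


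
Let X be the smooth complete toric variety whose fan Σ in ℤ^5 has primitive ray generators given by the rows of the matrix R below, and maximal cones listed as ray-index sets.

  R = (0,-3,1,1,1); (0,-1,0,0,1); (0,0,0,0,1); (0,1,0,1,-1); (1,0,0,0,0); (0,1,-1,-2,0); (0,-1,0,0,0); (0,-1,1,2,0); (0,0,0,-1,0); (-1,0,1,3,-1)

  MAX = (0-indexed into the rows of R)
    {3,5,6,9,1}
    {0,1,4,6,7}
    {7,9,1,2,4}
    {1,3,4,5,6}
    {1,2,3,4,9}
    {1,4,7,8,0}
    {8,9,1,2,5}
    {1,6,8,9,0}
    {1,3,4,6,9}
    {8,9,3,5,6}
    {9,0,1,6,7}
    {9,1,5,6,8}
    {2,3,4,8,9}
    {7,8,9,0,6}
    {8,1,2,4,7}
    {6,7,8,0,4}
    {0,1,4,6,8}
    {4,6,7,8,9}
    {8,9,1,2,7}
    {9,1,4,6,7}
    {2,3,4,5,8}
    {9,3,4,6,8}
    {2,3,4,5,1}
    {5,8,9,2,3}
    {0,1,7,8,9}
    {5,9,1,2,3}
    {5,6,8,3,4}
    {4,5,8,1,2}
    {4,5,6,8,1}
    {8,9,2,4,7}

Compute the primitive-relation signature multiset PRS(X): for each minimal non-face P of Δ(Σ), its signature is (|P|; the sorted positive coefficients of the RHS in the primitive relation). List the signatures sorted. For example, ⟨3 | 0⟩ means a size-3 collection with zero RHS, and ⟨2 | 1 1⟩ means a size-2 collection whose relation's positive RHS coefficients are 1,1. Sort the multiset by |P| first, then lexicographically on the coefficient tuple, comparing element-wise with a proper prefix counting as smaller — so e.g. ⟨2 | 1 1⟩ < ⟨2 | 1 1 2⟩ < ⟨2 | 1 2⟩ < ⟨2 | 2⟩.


Δ(Σ) — 10 vertices, 11 min non-faces:

  P={5,7}:  v_{5} + v_{7} = 0  ⟹  sig = ⟨2 | 0⟩
  P={2,6}:  v_{2} + v_{6} = v_{1}  ⟹  sig = ⟨2 | 1⟩
  P={0,3}:  v_{0} + v_{3} = v_{6} + v_{7}  ⟹  sig = ⟨2 | 1 1⟩
  P={3,7}:  v_{3} + v_{7} = v_{4} + v_{9}  ⟹  sig = ⟨2 | 1 1⟩
  P={0,5}:  v_{0} + v_{5} = v_{1} + v_{6} + v_{8}  ⟹  sig = ⟨2 | 1 1 1⟩
  P={0,2}:  v_{0} + v_{2} = 2·v_{1} + v_{7} + v_{8}  ⟹  sig = ⟨2 | 1 1 2⟩
  P={1,3,8}:  v_{1} + v_{3} + v_{8} = 0  ⟹  sig = ⟨3 | 0⟩
  P={4,5,9}:  v_{4} + v_{5} + v_{9} = v_{3}  ⟹  sig = ⟨3 | 1⟩
  P={0,4,9}:  v_{0} + v_{4} + v_{9} = v_{6} + 2·v_{7}  ⟹  sig = ⟨3 | 1 2⟩
  P={1,4,8,9}:  v_{1} + v_{4} + v_{8} + v_{9} = v_{7}  ⟹  sig = ⟨4 | 1⟩
  P={1,6,7,8}:  v_{1} + v_{6} + v_{7} + v_{8} = v_{0}  ⟹  sig = ⟨4 | 1⟩

Hence PRS(X_Σ) =
    |P|=2: 6 collections, coeffs (), (1), (1,1), (1,1), (1,1,1), (1,1,2)
    |P|=3: 3 collections, coeffs (), (1), (1,2)
    |P|=4: 2 collections, coeffs (1), (1)


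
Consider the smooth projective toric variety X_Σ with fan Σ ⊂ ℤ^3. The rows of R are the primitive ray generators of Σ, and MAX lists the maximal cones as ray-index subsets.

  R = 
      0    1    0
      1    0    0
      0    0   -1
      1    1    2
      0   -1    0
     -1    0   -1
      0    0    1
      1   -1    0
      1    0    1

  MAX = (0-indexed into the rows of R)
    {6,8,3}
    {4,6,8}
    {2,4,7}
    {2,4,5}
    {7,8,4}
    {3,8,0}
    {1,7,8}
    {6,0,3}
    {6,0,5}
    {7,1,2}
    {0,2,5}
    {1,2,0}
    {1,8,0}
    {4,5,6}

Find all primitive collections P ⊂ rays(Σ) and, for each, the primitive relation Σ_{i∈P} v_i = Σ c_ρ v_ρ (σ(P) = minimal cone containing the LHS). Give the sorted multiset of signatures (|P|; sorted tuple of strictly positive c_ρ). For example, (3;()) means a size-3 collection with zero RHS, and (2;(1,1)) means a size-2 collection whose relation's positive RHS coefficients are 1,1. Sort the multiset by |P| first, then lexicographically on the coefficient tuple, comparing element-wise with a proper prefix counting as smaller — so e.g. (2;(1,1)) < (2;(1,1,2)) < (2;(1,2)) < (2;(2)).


Minimal non-faces — 16 found among 9 rays, 14 max cones:

  P={0,4}:  v_{0} + v_{4} = 0  ⇒ sig = (2;())
  P={2,6}:  v_{2} + v_{6} = 0  ⇒ sig = (2;())
  P={5,8}:  v_{5} + v_{8} = 0  ⇒ sig = (2;())
  P={0,7}:  v_{0} + v_{7} = v_{1}  ⇒ sig = (2;(1))
  P={1,4}:  v_{1} + v_{4} = v_{7}  ⇒ sig = (2;(1))
  P={1,5}:  v_{1} + v_{5} = v_{2}  ⇒ sig = (2;(1))
  P={1,6}:  v_{1} + v_{6} = v_{8}  ⇒ sig = (2;(1))
  P={2,8}:  v_{2} + v_{8} = v_{1}  ⇒ sig = (2;(1))
  P={2,3}:  v_{2} + v_{3} = v_{0} + v_{8}  ⇒ sig = (2;(1,1))
  P={3,4}:  v_{3} + v_{4} = v_{6} + v_{8}  ⇒ sig = (2;(1,1))
  P={3,5}:  v_{3} + v_{5} = v_{0} + v_{6}  ⇒ sig = (2;(1,1))
  P={5,7}:  v_{5} + v_{7} = v_{2} + v_{4}  ⇒ sig = (2;(1,1))
  P={6,7}:  v_{6} + v_{7} = v_{4} + v_{8}  ⇒ sig = (2;(1,1))
  P={1,3}:  v_{1} + v_{3} = v_{0} + 2·v_{8}  ⇒ sig = (2;(1,2))
  P={3,7}:  v_{3} + v_{7} = 2·v_{8}  ⇒ sig = (2;(2))
  P={0,6,8}:  v_{0} + v_{6} + v_{8} = v_{3}  ⇒ sig = (3;(1))

Hence PRS(X_Σ) =
    |P|=2: 15 collections, coeffs (), (), (), (1), (1), (1), (1), (1), (1,1), (1,1), (1,1), (1,1), (1,1), (1,2), (2)
    |P|=3: 1 collection, coeffs (1)


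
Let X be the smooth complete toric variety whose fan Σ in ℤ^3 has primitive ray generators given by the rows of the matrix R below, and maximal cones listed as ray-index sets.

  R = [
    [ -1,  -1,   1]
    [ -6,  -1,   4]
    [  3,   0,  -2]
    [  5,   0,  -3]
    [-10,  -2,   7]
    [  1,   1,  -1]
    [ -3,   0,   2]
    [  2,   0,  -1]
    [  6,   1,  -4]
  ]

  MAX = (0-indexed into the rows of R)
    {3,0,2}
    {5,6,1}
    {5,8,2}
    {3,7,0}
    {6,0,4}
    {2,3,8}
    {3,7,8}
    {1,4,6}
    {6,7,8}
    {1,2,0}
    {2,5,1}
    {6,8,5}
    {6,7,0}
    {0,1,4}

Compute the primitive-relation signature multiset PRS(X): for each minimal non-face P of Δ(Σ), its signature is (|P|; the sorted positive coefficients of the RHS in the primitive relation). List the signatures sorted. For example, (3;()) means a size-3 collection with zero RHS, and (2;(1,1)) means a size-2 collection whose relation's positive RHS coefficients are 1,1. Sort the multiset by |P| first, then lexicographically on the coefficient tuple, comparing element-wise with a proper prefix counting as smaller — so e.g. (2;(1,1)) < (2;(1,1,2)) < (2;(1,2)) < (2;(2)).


Minimal non-faces — 16 found among 9 rays, 14 max cones:

  P = {0,5}:  v_{0} + v_{5} = 0  so sig = (2;())
  P = {1,8}:  v_{1} + v_{8} = 0  so sig = (2;())
  P = {2,6}:  v_{2} + v_{6} = 0  so sig = (2;())
  P = {0,8}:  v_{0} + v_{8} = v_{3}  so sig = (2;(1))
  P = {1,3}:  v_{1} + v_{3} = v_{0}  so sig = (2;(1))
  P = {2,7}:  v_{2} + v_{7} = v_{3}  so sig = (2;(1))
  P = {3,5}:  v_{3} + v_{5} = v_{8}  so sig = (2;(1))
  P = {3,6}:  v_{3} + v_{6} = v_{7}  so sig = (2;(1))
  P = {1,7}:  v_{1} + v_{7} = v_{0} + v_{6}  so sig = (2;(1,1))
  P = {2,4}:  v_{2} + v_{4} = v_{0} + v_{1}  so sig = (2;(1,1))
  P = {4,5}:  v_{4} + v_{5} = v_{1} + v_{6}  so sig = (2;(1,1))
  P = {4,8}:  v_{4} + v_{8} = v_{0} + v_{6}  so sig = (2;(1,1))
  P = {5,7}:  v_{5} + v_{7} = v_{6} + v_{8}  so sig = (2;(1,1))
  P = {3,4}:  v_{3} + v_{4} = 2·v_{0} + v_{6}  so sig = (2;(1,2))
  P = {4,7}:  v_{4} + v_{7} = 2·v_{0} + 2·v_{6}  so sig = (2;(2,2))
  P = {0,1,6}:  v_{0} + v_{1} + v_{6} = v_{4}  so sig = (3;(1))

Signatures (|P|; sorted positive RHS coefficients), sorted:
{ (2;()) ×3,  (2;(1)) ×5,  (2;(1,1)) ×5,  (2;(1,2)),  (2;(2,2)),  (3;(1)) }


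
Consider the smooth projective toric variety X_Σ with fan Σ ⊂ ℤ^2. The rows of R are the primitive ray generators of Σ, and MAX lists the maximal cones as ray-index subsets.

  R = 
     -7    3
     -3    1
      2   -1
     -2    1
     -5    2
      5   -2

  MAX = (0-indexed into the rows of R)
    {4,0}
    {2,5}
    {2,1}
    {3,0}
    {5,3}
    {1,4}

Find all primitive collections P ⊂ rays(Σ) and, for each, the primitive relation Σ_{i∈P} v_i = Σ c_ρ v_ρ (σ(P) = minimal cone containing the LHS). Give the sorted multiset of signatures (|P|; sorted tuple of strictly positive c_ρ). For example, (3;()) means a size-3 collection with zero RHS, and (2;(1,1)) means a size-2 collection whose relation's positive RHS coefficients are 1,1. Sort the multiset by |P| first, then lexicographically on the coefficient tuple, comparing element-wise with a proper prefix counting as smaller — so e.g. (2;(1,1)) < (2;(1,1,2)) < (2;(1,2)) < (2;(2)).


Primitive collections (9):

  {2,3}:  v_{2} + v_{3} = 0 ; sig = (2;())
  {4,5}:  v_{4} + v_{5} = 0 ; sig = (2;())
  {0,2}:  v_{0} + v_{2} = v_{4} ; sig = (2;(1))
  {0,5}:  v_{0} + v_{5} = v_{3} ; sig = (2;(1))
  {1,3}:  v_{1} + v_{3} = v_{4} ; sig = (2;(1))
  {1,5}:  v_{1} + v_{5} = v_{2} ; sig = (2;(1))
  {2,4}:  v_{2} + v_{4} = v_{1} ; sig = (2;(1))
  {3,4}:  v_{3} + v_{4} = v_{0} ; sig = (2;(1))
  {0,1}:  v_{0} + v_{1} = 2·v_{4} ; sig = (2;(2))

Sorted signature multiset PRS(X):
[(2;()), (2;()), (2;(1)), (2;(1)), (2;(1)), (2;(1)), (2;(1)), (2;(1)), (2;(2))]


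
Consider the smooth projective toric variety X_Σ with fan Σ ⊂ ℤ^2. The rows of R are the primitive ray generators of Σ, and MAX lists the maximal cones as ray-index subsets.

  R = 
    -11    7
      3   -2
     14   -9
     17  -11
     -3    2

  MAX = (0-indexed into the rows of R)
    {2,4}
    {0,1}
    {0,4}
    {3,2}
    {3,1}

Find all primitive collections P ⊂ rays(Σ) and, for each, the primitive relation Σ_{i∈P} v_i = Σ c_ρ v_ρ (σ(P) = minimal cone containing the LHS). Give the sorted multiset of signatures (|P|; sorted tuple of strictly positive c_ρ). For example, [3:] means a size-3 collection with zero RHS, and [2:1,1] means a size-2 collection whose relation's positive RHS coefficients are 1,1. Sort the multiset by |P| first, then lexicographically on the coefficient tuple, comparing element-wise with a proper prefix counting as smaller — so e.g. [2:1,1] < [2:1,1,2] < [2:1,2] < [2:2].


5 minimal non-faces of Δ(Σ) (on 5 rays):

  {1,4}:  v_{1} + v_{4} = 0  so sig = [2:]
  {0,2}:  v_{0} + v_{2} = v_{1}  so sig = [2:1]
  {1,2}:  v_{1} + v_{2} = v_{3}  so sig = [2:1]
  {3,4}:  v_{3} + v_{4} = v_{2}  so sig = [2:1]
  {0,3}:  v_{0} + v_{3} = 2·v_{1}  so sig = [2:2]

Hence PRS(X_Σ) =
    |P|=2: 5 collections, coeffs (), (1), (1), (1), (2)


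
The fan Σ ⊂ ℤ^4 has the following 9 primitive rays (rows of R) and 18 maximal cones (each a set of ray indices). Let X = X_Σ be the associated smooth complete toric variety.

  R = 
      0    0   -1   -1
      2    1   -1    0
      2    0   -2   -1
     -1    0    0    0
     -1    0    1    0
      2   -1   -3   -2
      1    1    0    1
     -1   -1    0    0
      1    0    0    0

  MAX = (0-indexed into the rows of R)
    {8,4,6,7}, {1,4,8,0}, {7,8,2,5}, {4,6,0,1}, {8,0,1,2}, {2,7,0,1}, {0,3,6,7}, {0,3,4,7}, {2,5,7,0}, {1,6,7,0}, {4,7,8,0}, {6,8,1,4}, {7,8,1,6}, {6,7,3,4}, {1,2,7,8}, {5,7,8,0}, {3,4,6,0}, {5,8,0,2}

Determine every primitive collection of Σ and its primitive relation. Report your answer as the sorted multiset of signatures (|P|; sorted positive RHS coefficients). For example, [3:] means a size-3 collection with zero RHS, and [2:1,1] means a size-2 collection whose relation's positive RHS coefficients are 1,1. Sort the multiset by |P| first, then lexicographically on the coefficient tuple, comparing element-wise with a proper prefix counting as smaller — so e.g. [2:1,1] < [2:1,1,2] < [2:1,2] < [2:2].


14 minimal non-faces of Δ(Σ) (on 9 rays):

  • {3,8}:  v_{3} + v_{8} = 0  ⇒ sig = [2:]
  • {1,3}:  v_{1} + v_{3} = v_{0} + v_{6}  ⇒ sig = [2:1,1]
  • {2,4}:  v_{2} + v_{4} = v_{0} + v_{8}  ⇒ sig = [2:1,1]
  • {2,3}:  v_{2} + v_{3} = v_{0} + v_{1} + v_{7}  ⇒ sig = [2:1,1,1]
  • {3,5}:  v_{3} + v_{5} = v_{0} + v_{2} + v_{7}  ⇒ sig = [2:1,1,1]
  • {5,6}:  v_{5} + v_{6} = v_{1} + v_{2} + v_{7}  ⇒ sig = [2:1,1,1]
  • {2,6}:  v_{2} + v_{6} = 2·v_{1} + v_{7}  ⇒ sig = [2:1,2]
  • {4,5}:  v_{4} + v_{5} = 2·v_{0} + v_{7} + 2·v_{8}  ⇒ sig = [2:1,2,2]
  • {1,5}:  v_{1} + v_{5} = 2·v_{2}  ⇒ sig = [2:2]
  • {1,4,7}:  v_{1} + v_{4} + v_{7} = 0  ⇒ sig = [3:]
  • {0,6,8}:  v_{0} + v_{6} + v_{8} = v_{1}  ⇒ sig = [3:1]
  • {0,1,7,8}:  v_{0} + v_{1} + v_{7} + v_{8} = v_{2}  ⇒ sig = [4:1]
  • {0,2,7,8}:  v_{0} + v_{2} + v_{7} + v_{8} = v_{5}  ⇒ sig = [4:1]
  • {0,4,6,7}:  v_{0} + v_{4} + v_{6} + v_{7} = v_{3}  ⇒ sig = [4:1]

so the primitive-relation signature multiset is
[[2:], [2:1,1], [2:1,1], [2:1,1,1], [2:1,1,1], [2:1,1,1], [2:1,2], [2:1,2,2], [2:2], [3:], [3:1], [4:1], [4:1], [4:1]]


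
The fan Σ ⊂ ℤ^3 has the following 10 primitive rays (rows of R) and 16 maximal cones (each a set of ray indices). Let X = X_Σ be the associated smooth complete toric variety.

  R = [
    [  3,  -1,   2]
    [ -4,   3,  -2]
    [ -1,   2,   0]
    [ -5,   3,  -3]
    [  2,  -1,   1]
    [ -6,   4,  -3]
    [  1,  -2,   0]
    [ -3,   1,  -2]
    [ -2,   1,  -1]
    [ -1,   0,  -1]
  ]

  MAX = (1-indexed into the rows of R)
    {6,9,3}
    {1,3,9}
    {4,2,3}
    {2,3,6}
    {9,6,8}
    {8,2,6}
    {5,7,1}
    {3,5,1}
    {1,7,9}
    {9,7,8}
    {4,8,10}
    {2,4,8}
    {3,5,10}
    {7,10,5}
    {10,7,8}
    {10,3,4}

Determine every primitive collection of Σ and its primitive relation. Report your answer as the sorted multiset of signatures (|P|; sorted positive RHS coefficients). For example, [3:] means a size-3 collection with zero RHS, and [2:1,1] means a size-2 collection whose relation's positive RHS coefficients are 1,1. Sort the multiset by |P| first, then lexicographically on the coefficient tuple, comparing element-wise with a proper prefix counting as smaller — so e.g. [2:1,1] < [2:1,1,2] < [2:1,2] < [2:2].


Primitive collections (21):

  {1,8}:  v_{1} + v_{8} = 0 — sig = [2:]
  {3,7}:  v_{3} + v_{7} = 0 — sig = [2:]
  {5,9}:  v_{5} + v_{9} = 0 — sig = [2:]
  {1,2}:  v_{1} + v_{2} = v_{3} — sig = [2:1]
  {1,10}:  v_{1} + v_{10} = v_{5} — sig = [2:1]
  {2,7}:  v_{2} + v_{7} = v_{8} — sig = [2:1]
  {2,9}:  v_{2} + v_{9} = v_{6} — sig = [2:1]
  {2,10}:  v_{2} + v_{10} = v_{4} — sig = [2:1]
  {3,8}:  v_{3} + v_{8} = v_{2} — sig = [2:1]
  {5,6}:  v_{5} + v_{6} = v_{2} — sig = [2:1]
  {5,8}:  v_{5} + v_{8} = v_{10} — sig = [2:1]
  {9,10}:  v_{9} + v_{10} = v_{8} — sig = [2:1]
  {1,4}:  v_{1} + v_{4} = v_{3} + v_{10} — sig = [2:1,1]
  {1,6}:  v_{1} + v_{6} = v_{3} + v_{9} — sig = [2:1,1]
  {2,5}:  v_{2} + v_{5} = v_{3} + v_{10} — sig = [2:1,1]
  {4,7}:  v_{4} + v_{7} = v_{8} + v_{10} — sig = [2:1,1]
  {4,9}:  v_{4} + v_{9} = v_{2} + v_{8} — sig = [2:1,1]
  {6,7}:  v_{6} + v_{7} = v_{8} + v_{9} — sig = [2:1,1]
  {6,10}:  v_{6} + v_{10} = v_{2} + v_{8} — sig = [2:1,1]
  {4,5}:  v_{4} + v_{5} = v_{3} + 2·v_{10} — sig = [2:1,2]
  {4,6}:  v_{4} + v_{6} = 2·v_{2} + v_{8} — sig = [2:1,2]

Signatures (|P|; sorted positive RHS coefficients), sorted:
{ [2:] ×3,  [2:1] ×9,  [2:1,1] ×7,  [2:1,2] ×2 }


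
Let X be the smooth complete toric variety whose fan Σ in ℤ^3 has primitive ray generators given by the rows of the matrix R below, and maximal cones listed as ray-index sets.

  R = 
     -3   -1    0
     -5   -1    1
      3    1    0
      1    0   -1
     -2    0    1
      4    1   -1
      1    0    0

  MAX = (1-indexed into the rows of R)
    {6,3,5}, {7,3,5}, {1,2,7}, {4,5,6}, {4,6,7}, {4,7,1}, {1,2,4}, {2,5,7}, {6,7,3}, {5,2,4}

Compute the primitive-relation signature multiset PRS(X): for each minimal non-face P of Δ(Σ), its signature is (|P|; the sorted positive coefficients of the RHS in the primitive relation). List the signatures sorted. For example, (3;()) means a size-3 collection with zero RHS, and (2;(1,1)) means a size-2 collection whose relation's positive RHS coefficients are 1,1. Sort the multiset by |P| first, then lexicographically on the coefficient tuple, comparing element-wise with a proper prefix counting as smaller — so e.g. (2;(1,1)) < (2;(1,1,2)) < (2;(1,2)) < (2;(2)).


Δ(Σ) — 7 vertices, 9 min non-faces:

  • {1,3}:  v_{1} + v_{3} = 0  ⟹  sig = (2;())
  • {1,5}:  v_{1} + v_{5} = v_{2}  ⟹  sig = (2;(1))
  • {1,6}:  v_{1} + v_{6} = v_{4}  ⟹  sig = (2;(1))
  • {2,3}:  v_{2} + v_{3} = v_{5}  ⟹  sig = (2;(1))
  • {3,4}:  v_{3} + v_{4} = v_{6}  ⟹  sig = (2;(1))
  • {2,6}:  v_{2} + v_{6} = v_{4} + v_{5}  ⟹  sig = (2;(1,1))
  • {4,5,7}:  v_{4} + v_{5} + v_{7} = 0  ⟹  sig = (3;())
  • {2,4,7}:  v_{2} + v_{4} + v_{7} = v_{1}  ⟹  sig = (3;(1))
  • {5,6,7}:  v_{5} + v_{6} + v_{7} = v_{3}  ⟹  sig = (3;(1))

Sorted signature multiset PRS(X):
{ (2;()),  (2;(1)) ×4,  (2;(1,1)),  (3;()),  (3;(1)) ×2 }


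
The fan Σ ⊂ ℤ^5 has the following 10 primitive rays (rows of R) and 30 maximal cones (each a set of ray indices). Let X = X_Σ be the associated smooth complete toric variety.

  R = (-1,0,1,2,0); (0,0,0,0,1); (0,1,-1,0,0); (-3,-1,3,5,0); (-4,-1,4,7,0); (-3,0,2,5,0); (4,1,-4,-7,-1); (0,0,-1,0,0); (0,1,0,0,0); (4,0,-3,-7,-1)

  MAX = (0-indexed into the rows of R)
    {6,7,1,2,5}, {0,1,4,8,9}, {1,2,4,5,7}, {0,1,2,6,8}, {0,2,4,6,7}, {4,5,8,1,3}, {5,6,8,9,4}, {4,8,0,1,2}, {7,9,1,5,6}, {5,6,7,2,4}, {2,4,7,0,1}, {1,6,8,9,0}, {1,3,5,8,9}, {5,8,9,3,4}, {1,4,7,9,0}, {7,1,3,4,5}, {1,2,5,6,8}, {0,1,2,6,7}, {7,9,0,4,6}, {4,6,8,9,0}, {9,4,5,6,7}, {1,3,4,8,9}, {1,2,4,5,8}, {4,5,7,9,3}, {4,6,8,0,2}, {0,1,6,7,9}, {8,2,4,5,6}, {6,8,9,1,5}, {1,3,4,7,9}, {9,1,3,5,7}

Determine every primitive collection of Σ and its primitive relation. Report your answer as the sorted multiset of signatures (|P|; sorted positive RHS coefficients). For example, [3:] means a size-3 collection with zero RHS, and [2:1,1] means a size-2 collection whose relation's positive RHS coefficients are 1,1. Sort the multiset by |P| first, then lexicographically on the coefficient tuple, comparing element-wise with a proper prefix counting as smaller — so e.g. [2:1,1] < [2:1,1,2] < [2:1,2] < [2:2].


8 minimal non-faces of Δ(Σ) (on 10 rays):

  {0,3}:  v_{0} + v_{3} = v_{4}  ⟹  sig = [2:1]
  {2,3}:  v_{2} + v_{3} = v_{5}  ⟹  sig = [2:1]
  {2,9}:  v_{2} + v_{9} = v_{6}  ⟹  sig = [2:1]
  {7,8}:  v_{7} + v_{8} = v_{2}  ⟹  sig = [2:1]
  {0,5}:  v_{0} + v_{5} = v_{2} + v_{4}  ⟹  sig = [2:1,1]
  {3,6}:  v_{3} + v_{6} = v_{5} + v_{9}  ⟹  sig = [2:1,1]
  {1,4,6}:  v_{1} + v_{4} + v_{6} = 0  ⟹  sig = [3:]
  {1,4,5,9}:  v_{1} + v_{4} + v_{5} + v_{9} = v_{3}  ⟹  sig = [4:1]

Signatures (|P|; sorted positive RHS coefficients), sorted:
    |P|=2: 6 collections, coeffs (1), (1), (1), (1), (1,1), (1,1)
    |P|=3: 1 collection, coeffs ()
    |P|=4: 1 collection, coeffs (1)


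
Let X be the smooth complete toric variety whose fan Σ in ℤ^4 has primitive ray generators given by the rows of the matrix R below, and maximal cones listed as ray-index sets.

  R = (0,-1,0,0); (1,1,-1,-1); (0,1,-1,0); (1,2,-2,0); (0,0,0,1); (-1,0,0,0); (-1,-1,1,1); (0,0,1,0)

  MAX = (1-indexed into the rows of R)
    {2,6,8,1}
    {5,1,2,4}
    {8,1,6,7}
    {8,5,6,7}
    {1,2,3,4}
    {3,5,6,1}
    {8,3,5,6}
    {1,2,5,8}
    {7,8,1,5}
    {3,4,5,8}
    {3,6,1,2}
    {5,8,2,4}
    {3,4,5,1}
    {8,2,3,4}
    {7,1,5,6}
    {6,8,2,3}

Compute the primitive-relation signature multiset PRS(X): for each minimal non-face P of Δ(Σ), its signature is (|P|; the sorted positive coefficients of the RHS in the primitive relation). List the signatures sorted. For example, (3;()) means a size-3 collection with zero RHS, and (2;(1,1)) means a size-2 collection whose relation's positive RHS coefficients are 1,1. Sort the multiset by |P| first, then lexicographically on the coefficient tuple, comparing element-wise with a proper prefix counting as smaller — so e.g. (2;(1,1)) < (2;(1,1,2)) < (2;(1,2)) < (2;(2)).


The 9 primitive collections of Σ (r=8, n=4):

  P={2,7}:  v_{2} + v_{7} = 0 — sig = (2;())
  P={3,7}:  v_{3} + v_{7} = v_{5} + v_{6} — sig = (2;(1,1))
  P={4,7}:  v_{4} + v_{7} = v_{3} + v_{5} — sig = (2;(1,1))
  P={4,6}:  v_{4} + v_{6} = 2·v_{3} — sig = (2;(2))
  P={1,3,8}:  v_{1} + v_{3} + v_{8} = 0 — sig = (3;())
  P={2,3,5}:  v_{2} + v_{3} + v_{5} = v_{4} — sig = (3;(1))
  P={2,5,6}:  v_{2} + v_{5} + v_{6} = v_{3} — sig = (3;(1))
  P={1,4,8}:  v_{1} + v_{4} + v_{8} = v_{2} + v_{5} — sig = (3;(1,1))
  P={1,5,6,8}:  v_{1} + v_{5} + v_{6} + v_{8} = v_{7} — sig = (4;(1))

Sorted signature multiset PRS(X):
[(2;()), (2;(1,1)), (2;(1,1)), (2;(2)), (3;()), (3;(1)), (3;(1)), (3;(1,1)), (4;(1))]


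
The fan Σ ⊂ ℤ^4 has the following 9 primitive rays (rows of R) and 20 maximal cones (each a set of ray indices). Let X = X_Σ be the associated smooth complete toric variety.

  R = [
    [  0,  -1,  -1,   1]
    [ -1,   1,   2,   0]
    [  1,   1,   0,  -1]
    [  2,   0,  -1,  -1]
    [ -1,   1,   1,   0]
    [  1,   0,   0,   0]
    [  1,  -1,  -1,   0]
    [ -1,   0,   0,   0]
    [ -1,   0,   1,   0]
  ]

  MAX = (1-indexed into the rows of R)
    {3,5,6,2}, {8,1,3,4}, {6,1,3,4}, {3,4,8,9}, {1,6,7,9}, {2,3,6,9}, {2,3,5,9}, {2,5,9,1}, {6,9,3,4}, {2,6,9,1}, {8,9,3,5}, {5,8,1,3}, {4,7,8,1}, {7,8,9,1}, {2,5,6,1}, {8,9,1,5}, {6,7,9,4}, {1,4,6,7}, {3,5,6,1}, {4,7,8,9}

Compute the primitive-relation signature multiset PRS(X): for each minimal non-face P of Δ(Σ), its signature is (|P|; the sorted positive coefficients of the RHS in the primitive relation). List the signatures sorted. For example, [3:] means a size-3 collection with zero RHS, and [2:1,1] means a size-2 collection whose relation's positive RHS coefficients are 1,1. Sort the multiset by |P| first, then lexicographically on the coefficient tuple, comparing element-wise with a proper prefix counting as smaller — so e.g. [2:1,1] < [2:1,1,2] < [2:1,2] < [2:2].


11 minimal non-faces of Δ(Σ) (on 9 rays):

  P={5,7}:  v_{5} + v_{7} = 0 — sig = [2:]
  P={6,8}:  v_{6} + v_{8} = 0 — sig = [2:]
  P={3,7}:  v_{3} + v_{7} = v_{4} — sig = [2:1]
  P={4,5}:  v_{4} + v_{5} = v_{3} — sig = [2:1]
  P={2,7}:  v_{2} + v_{7} = v_{6} + v_{9} — sig = [2:1,1]
  P={2,8}:  v_{2} + v_{8} = v_{5} + v_{9} — sig = [2:1,1]
  P={2,4}:  v_{2} + v_{4} = v_{3} + v_{6} + v_{9} — sig = [2:1,1,1]
  P={1,3,9}:  v_{1} + v_{3} + v_{9} = 0 — sig = [3:]
  P={1,4,9}:  v_{1} + v_{4} + v_{9} = v_{7} — sig = [3:1]
  P={5,6,9}:  v_{5} + v_{6} + v_{9} = v_{2} — sig = [3:1]
  P={1,2,3}:  v_{1} + v_{2} + v_{3} = v_{5} + v_{6} — sig = [3:1,1]

Signatures (|P|; sorted positive RHS coefficients), sorted:
    |P|=2: 7 collections, coeffs (), (), (1), (1), (1,1), (1,1), (1,1,1)
    |P|=3: 4 collections, coeffs (), (1), (1), (1,1)


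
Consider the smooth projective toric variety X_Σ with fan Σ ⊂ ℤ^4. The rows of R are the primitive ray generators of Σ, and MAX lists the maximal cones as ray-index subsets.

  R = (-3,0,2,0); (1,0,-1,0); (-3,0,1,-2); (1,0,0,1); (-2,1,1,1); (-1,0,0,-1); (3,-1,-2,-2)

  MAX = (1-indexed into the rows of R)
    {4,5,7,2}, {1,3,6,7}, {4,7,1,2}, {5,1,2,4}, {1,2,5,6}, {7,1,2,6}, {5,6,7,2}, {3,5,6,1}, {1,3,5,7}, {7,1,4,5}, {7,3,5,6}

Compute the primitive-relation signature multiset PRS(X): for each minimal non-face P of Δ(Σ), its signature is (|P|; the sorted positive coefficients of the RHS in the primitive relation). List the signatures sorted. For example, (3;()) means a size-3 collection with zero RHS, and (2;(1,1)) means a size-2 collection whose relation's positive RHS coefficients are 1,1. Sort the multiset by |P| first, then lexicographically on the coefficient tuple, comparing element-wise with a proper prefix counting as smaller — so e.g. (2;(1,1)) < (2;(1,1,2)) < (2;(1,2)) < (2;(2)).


The 5 primitive collections of Σ (r=7, n=4):

  • {4,6}:  v_{4} + v_{6} = 0  so sig = (2;())
  • {3,4}:  v_{3} + v_{4} = v_{1} + v_{5} + v_{7}  so sig = (2;(1,1,1))
  • {2,3}:  v_{2} + v_{3} = 2·v_{6}  so sig = (2;(2))
  • {1,2,5,7}:  v_{1} + v_{2} + v_{5} + v_{7} = v_{6}  so sig = (4;(1))
  • {1,5,6,7}:  v_{1} + v_{5} + v_{6} + v_{7} = v_{3}  so sig = (4;(1))

Sorted signature multiset PRS(X):
    |P|=2: 3 collections, coeffs (), (1,1,1), (2)
    |P|=4: 2 collections, coeffs (1), (1)


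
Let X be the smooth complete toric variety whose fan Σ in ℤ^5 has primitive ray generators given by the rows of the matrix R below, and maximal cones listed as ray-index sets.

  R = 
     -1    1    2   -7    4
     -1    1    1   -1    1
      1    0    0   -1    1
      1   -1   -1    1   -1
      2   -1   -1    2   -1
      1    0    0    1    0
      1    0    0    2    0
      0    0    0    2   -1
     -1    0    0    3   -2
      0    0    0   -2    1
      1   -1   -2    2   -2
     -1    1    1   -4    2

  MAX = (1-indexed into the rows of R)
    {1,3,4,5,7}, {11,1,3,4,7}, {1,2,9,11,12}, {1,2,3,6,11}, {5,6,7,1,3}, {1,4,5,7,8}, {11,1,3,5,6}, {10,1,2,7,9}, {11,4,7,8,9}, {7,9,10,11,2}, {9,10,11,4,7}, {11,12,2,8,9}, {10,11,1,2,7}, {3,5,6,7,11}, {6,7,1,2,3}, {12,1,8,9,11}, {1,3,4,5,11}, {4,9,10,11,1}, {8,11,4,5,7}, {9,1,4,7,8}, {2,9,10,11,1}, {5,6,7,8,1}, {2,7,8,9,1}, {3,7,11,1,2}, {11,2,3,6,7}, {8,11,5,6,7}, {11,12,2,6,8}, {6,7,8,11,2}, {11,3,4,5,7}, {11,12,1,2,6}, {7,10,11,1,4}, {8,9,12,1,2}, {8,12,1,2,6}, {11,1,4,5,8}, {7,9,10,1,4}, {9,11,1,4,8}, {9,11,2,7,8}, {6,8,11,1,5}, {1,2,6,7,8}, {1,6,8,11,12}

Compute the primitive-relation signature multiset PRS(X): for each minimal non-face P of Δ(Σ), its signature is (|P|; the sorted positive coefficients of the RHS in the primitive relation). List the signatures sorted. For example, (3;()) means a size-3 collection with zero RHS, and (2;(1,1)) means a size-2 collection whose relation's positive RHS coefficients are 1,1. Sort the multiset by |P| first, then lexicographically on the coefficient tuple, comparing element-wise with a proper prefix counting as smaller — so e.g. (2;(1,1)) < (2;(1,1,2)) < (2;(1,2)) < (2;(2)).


Primitive collections (21):

  • {2,4}:  v_{2} + v_{4} = 0  →  sig = (2;())
  • {8,10}:  v_{8} + v_{10} = 0  →  sig = (2;())
  • {2,5}:  v_{2} + v_{5} = v_{6}  →  sig = (2;(1))
  • {3,8}:  v_{3} + v_{8} = v_{6}  →  sig = (2;(1))
  • {3,9}:  v_{3} + v_{9} = v_{8}  →  sig = (2;(1))
  • {4,6}:  v_{4} + v_{6} = v_{5}  →  sig = (2;(1))
  • {6,10}:  v_{6} + v_{10} = v_{3}  →  sig = (2;(1))
  • {5,10}:  v_{5} + v_{10} = v_{3} + v_{4}  →  sig = (2;(1,1))
  • {7,12}:  v_{7} + v_{12} = v_{2} + v_{3}  →  sig = (2;(1,1))
  • {3,10}:  v_{3} + v_{10} = v_{1} + v_{7} + v_{11}  →  sig = (2;(1,1,1))
  • {4,12}:  v_{4} + v_{12} = v_{1} + v_{8} + v_{11}  →  sig = (2;(1,1,1))
  • {10,12}:  v_{10} + v_{12} = v_{1} + v_{2} + v_{11}  →  sig = (2;(1,1,1))
  • {3,12}:  v_{3} + v_{12} = v_{1} + v_{2} + v_{6} + v_{11}  →  sig = (2;(1,1,1,1))
  • {5,12}:  v_{5} + v_{12} = v_{1} + v_{6} + v_{8} + v_{11}  →  sig = (2;(1,1,1,1))
  • {5,9}:  v_{5} + v_{9} = v_{4} + 2·v_{8}  →  sig = (2;(1,2))
  • {6,9}:  v_{6} + v_{9} = 2·v_{8}  →  sig = (2;(2))
  • {1,7,9,11}:  v_{1} + v_{7} + v_{9} + v_{11} = 0  →  sig = (4;())
  • {1,2,8,11}:  v_{1} + v_{2} + v_{8} + v_{11} = v_{12}  →  sig = (4;(1))
  • {1,7,8,11}:  v_{1} + v_{7} + v_{8} + v_{11} = v_{3}  →  sig = (4;(1))
  • {1,5,7,11}:  v_{1} + v_{5} + v_{7} + v_{11} = 2·v_{3} + v_{4}  →  sig = (4;(1,2))
  • {1,6,7,11}:  v_{1} + v_{6} + v_{7} + v_{11} = 2·v_{3}  →  sig = (4;(2))

Sorted signature multiset PRS(X):
{ (2;()) ×2,  (2;(1)) ×5,  (2;(1,1)) ×2,  (2;(1,1,1)) ×3,  (2;(1,1,1,1)) ×2,  (2;(1,2)),  (2;(2)),  (4;()),  (4;(1)) ×2,  (4;(1,2)),  (4;(2)) }


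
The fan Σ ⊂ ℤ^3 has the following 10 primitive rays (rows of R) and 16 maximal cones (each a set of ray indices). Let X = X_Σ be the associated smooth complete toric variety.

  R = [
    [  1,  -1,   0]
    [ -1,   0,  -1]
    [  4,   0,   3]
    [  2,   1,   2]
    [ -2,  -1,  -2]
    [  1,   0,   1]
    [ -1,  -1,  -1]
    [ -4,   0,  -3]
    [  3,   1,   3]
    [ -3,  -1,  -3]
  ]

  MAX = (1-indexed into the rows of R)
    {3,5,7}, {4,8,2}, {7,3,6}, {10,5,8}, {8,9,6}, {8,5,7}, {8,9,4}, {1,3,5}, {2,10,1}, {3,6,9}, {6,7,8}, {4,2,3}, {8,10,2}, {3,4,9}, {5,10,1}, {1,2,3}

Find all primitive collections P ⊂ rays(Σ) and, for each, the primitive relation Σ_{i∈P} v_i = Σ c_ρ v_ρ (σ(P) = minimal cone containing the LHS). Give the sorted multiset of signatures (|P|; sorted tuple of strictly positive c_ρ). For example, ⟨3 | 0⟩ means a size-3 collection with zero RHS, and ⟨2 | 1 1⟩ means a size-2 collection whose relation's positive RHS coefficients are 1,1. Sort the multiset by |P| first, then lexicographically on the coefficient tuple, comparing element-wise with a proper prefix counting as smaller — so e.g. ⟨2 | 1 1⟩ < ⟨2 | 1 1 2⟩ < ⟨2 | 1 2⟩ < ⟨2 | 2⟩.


21 minimal non-faces of Δ(Σ) (on 10 rays):

  {2,6}:  v_{2} + v_{6} = 0  ⟹  sig = ⟨2 | 0⟩
  {3,8}:  v_{3} + v_{8} = 0  ⟹  sig = ⟨2 | 0⟩
  {4,5}:  v_{4} + v_{5} = 0  ⟹  sig = ⟨2 | 0⟩
  {9,10}:  v_{9} + v_{10} = 0  ⟹  sig = ⟨2 | 0⟩
  {1,8}:  v_{1} + v_{8} = v_{10}  ⟹  sig = ⟨2 | 1⟩
  {1,9}:  v_{1} + v_{9} = v_{3}  ⟹  sig = ⟨2 | 1⟩
  {2,5}:  v_{2} + v_{5} = v_{10}  ⟹  sig = ⟨2 | 1⟩
  {2,7}:  v_{2} + v_{7} = v_{5}  ⟹  sig = ⟨2 | 1⟩
  {2,9}:  v_{2} + v_{9} = v_{4}  ⟹  sig = ⟨2 | 1⟩
  {3,10}:  v_{3} + v_{10} = v_{1}  ⟹  sig = ⟨2 | 1⟩
  {4,6}:  v_{4} + v_{6} = v_{9}  ⟹  sig = ⟨2 | 1⟩
  {4,7}:  v_{4} + v_{7} = v_{6}  ⟹  sig = ⟨2 | 1⟩
  {4,10}:  v_{4} + v_{10} = v_{2}  ⟹  sig = ⟨2 | 1⟩
  {5,6}:  v_{5} + v_{6} = v_{7}  ⟹  sig = ⟨2 | 1⟩
  {5,9}:  v_{5} + v_{9} = v_{6}  ⟹  sig = ⟨2 | 1⟩
  {6,10}:  v_{6} + v_{10} = v_{5}  ⟹  sig = ⟨2 | 1⟩
  {1,4}:  v_{1} + v_{4} = v_{2} + v_{3}  ⟹  sig = ⟨2 | 1 1⟩
  {1,6}:  v_{1} + v_{6} = v_{3} + v_{5}  ⟹  sig = ⟨2 | 1 1⟩
  {1,7}:  v_{1} + v_{7} = v_{3} + 2·v_{5}  ⟹  sig = ⟨2 | 1 2⟩
  {7,9}:  v_{7} + v_{9} = 2·v_{6}  ⟹  sig = ⟨2 | 2⟩
  {7,10}:  v_{7} + v_{10} = 2·v_{5}  ⟹  sig = ⟨2 | 2⟩

Hence PRS(X_Σ) =
    |P|=2: 21 collections, coeffs (), (), (), (), (1), (1), (1), (1), (1), (1), (1), (1), (1), (1), (1), (1), (1,1), (1,1), (1,2), (2), (2)


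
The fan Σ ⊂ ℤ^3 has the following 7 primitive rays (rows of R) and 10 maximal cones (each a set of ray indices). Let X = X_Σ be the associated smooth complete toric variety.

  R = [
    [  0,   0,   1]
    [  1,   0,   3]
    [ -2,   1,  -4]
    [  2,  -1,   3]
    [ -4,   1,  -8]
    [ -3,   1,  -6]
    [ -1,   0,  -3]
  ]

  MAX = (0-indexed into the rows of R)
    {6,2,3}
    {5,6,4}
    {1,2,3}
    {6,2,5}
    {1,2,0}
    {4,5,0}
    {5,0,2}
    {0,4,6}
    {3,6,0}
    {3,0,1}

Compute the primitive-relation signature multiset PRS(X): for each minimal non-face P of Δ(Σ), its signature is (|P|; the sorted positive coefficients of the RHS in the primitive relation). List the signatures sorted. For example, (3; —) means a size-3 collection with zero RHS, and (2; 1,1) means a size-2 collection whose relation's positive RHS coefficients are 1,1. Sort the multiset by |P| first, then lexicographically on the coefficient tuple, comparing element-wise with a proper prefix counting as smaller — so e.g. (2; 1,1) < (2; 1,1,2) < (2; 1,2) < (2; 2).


Minimal non-faces — 9 found among 7 rays, 10 max cones:

  P={1,6}:  v_{1} + v_{6} = 0 ; sig = (2; —)
  P={3,5}:  v_{3} + v_{5} = v_{6} ; sig = (2; 1)
  P={1,4}:  v_{1} + v_{4} = v_{0} + v_{5} ; sig = (2; 1,1)
  P={1,5}:  v_{1} + v_{5} = v_{0} + v_{2} ; sig = (2; 1,1)
  P={3,4}:  v_{3} + v_{4} = v_{0} + 2·v_{6} ; sig = (2; 1,2)
  P={2,4}:  v_{2} + v_{4} = 2·v_{5} ; sig = (2; 2)
  P={0,2,3}:  v_{0} + v_{2} + v_{3} = 0 ; sig = (3; —)
  P={0,2,6}:  v_{0} + v_{2} + v_{6} = v_{5} ; sig = (3; 1)
  P={0,5,6}:  v_{0} + v_{5} + v_{6} = v_{4} ; sig = (3; 1)

Signatures (|P|; sorted positive RHS coefficients), sorted:
    (2; —)
    (2; 1)
    (2; 1,1)
    (2; 1,1)
    (2; 1,2)
    (2; 2)
    (3; —)
    (3; 1)
    (3; 1)


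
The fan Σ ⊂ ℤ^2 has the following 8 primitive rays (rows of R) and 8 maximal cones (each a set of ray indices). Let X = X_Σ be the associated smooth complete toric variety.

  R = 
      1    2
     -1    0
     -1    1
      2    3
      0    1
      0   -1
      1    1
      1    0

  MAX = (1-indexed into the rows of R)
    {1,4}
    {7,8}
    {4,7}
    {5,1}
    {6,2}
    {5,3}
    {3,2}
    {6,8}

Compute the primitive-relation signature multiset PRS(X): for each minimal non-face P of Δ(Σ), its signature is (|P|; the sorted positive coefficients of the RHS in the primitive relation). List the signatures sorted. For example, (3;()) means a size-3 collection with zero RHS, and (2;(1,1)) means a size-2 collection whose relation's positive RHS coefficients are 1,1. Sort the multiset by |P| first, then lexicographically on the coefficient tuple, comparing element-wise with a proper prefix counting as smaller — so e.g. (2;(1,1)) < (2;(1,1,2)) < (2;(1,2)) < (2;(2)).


20 minimal non-faces of Δ(Σ) (on 8 rays):

  {2,8}:  v_{2} + v_{8} = 0  ⟹  sig = (2;())
  {5,6}:  v_{5} + v_{6} = 0  ⟹  sig = (2;())
  {1,6}:  v_{1} + v_{6} = v_{7}  ⟹  sig = (2;(1))
  {1,7}:  v_{1} + v_{7} = v_{4}  ⟹  sig = (2;(1))
  {2,5}:  v_{2} + v_{5} = v_{3}  ⟹  sig = (2;(1))
  {2,7}:  v_{2} + v_{7} = v_{5}  ⟹  sig = (2;(1))
  {3,6}:  v_{3} + v_{6} = v_{2}  ⟹  sig = (2;(1))
  {3,8}:  v_{3} + v_{8} = v_{5}  ⟹  sig = (2;(1))
  {5,7}:  v_{5} + v_{7} = v_{1}  ⟹  sig = (2;(1))
  {5,8}:  v_{5} + v_{8} = v_{7}  ⟹  sig = (2;(1))
  {6,7}:  v_{6} + v_{7} = v_{8}  ⟹  sig = (2;(1))
  {2,4}:  v_{2} + v_{4} = v_{1} + v_{5}  ⟹  sig = (2;(1,1))
  {3,4}:  v_{3} + v_{4} = v_{1} + 2·v_{5}  ⟹  sig = (2;(1,2))
  {1,2}:  v_{1} + v_{2} = 2·v_{5}  ⟹  sig = (2;(2))
  {1,8}:  v_{1} + v_{8} = 2·v_{7}  ⟹  sig = (2;(2))
  {3,7}:  v_{3} + v_{7} = 2·v_{5}  ⟹  sig = (2;(2))
  {4,5}:  v_{4} + v_{5} = 2·v_{1}  ⟹  sig = (2;(2))
  {4,6}:  v_{4} + v_{6} = 2·v_{7}  ⟹  sig = (2;(2))
  {1,3}:  v_{1} + v_{3} = 3·v_{5}  ⟹  sig = (2;(3))
  {4,8}:  v_{4} + v_{8} = 3·v_{7}  ⟹  sig = (2;(3))

Hence PRS(X_Σ) =
[(2;()), (2;()), (2;(1)), (2;(1)), (2;(1)), (2;(1)), (2;(1)), (2;(1)), (2;(1)), (2;(1)), (2;(1)), (2;(1,1)), (2;(1,2)), (2;(2)), (2;(2)), (2;(2)), (2;(2)), (2;(2)), (2;(3)), (2;(3))]


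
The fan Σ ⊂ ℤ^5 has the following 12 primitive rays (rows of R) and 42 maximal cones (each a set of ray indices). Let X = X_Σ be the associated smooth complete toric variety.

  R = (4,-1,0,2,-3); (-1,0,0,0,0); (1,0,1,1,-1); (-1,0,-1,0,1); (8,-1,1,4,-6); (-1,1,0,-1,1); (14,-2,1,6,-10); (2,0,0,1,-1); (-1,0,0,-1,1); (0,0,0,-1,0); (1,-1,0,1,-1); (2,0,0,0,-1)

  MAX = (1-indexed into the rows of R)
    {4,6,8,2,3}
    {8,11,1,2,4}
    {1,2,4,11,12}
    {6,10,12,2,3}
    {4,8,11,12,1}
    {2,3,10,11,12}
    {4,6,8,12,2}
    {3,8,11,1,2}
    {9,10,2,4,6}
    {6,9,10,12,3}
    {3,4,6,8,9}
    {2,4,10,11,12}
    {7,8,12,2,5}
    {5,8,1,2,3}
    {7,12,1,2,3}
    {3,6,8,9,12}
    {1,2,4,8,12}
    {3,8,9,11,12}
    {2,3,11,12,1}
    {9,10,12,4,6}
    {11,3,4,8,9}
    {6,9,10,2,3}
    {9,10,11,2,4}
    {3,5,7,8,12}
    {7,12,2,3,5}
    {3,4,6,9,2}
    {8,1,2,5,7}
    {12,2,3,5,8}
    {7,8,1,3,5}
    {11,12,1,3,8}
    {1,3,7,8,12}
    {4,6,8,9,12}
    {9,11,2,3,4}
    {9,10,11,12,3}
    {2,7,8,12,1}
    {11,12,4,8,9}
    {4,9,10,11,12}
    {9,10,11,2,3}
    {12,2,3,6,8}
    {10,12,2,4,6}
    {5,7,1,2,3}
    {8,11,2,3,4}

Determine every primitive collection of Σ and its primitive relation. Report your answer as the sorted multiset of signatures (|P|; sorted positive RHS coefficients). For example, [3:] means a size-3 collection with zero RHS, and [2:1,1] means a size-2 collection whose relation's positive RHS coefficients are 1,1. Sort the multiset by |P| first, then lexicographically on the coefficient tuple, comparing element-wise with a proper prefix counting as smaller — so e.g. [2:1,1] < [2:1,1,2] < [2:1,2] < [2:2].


Δ(Σ) — 12 vertices, 24 min non-faces:

  P={6,11}:  v_{6} + v_{11} = 0  ⇒ sig = [2:]
  P={8,10}:  v_{8} + v_{10} = v_{12}  ⇒ sig = [2:1]
  P={1,9}:  v_{1} + v_{9} = v_{11} + v_{12}  ⇒ sig = [2:1,1]
  P={1,6}:  v_{1} + v_{6} = v_{2} + v_{8} + v_{12}  ⇒ sig = [2:1,1,1]
  P={5,9}:  v_{5} + v_{9} = v_{1} + v_{3} + v_{12}  ⇒ sig = [2:1,1,1]
  P={5,10}:  v_{5} + v_{10} = v_{1} + v_{2} + v_{3} + 2·v_{12}  ⇒ sig = [2:1,1,1,2]
  P={6,7}:  v_{6} + v_{7} = v_{2} + v_{5} + v_{8} + 2·v_{12}  ⇒ sig = [2:1,1,1,2]
  P={1,10}:  v_{1} + v_{10} = v_{2} + v_{11} + 2·v_{12}  ⇒ sig = [2:1,1,2]
  P={4,5}:  v_{4} + v_{5} = v_{1} + v_{2} + 2·v_{8}  ⇒ sig = [2:1,1,2]
  P={4,7}:  v_{4} + v_{7} = 2·v_{1} + v_{2} + 2·v_{8} + v_{12}  ⇒ sig = [2:1,1,2,2]
  P={7,10}:  v_{7} + v_{10} = 2·v_{1} + v_{2} + v_{3} + 3·v_{12}  ⇒ sig = [2:1,1,2,3]
  P={7,11}:  v_{7} + v_{11} = 3·v_{1} + v_{3} + v_{12}  ⇒ sig = [2:1,1,3]
  P={5,11}:  v_{5} + v_{11} = 2·v_{1} + v_{3}  ⇒ sig = [2:1,2]
  P={7,9}:  v_{7} + v_{9} = 2·v_{1} + v_{3} + 2·v_{12}  ⇒ sig = [2:1,2,2]
  P={5,6}:  v_{5} + v_{6} = 2·v_{2} + v_{3} + 2·v_{8} + 2·v_{12}  ⇒ sig = [2:1,2,2,2]
  P={2,8,9}:  v_{2} + v_{8} + v_{9} = 0  ⇒ sig = [3:]
  P={3,4,10}:  v_{3} + v_{4} + v_{10} = 0  ⇒ sig = [3:]
  P={1,5,12}:  v_{1} + v_{5} + v_{12} = v_{7}  ⇒ sig = [3:1]
  P={2,9,12}:  v_{2} + v_{9} + v_{12} = v_{10}  ⇒ sig = [3:1]
  P={3,4,12}:  v_{3} + v_{4} + v_{12} = v_{8}  ⇒ sig = [3:1]
  P={1,3,4}:  v_{1} + v_{3} + v_{4} = v_{2} + 2·v_{8} + v_{11}  ⇒ sig = [3:1,1,2]
  P={2,8,11,12}:  v_{2} + v_{8} + v_{11} + v_{12} = v_{1}  ⇒ sig = [4:1]
  P={2,3,7,8}:  v_{2} + v_{3} + v_{7} + v_{8} = 2·v_{5}  ⇒ sig = [4:2]
  P={1,2,3,8,12}:  v_{1} + v_{2} + v_{3} + v_{8} + v_{12} = v_{5}  ⇒ sig = [5:1]

Signatures (|P|; sorted positive RHS coefficients), sorted:
{ [2:],  [2:1],  [2:1,1],  [2:1,1,1] ×2,  [2:1,1,1,2] ×2,  [2:1,1,2] ×2,  [2:1,1,2,2],  [2:1,1,2,3],  [2:1,1,3],  [2:1,2],  [2:1,2,2],  [2:1,2,2,2],  [3:] ×2,  [3:1] ×3,  [3:1,1,2],  [4:1],  [4:2],  [5:1] }


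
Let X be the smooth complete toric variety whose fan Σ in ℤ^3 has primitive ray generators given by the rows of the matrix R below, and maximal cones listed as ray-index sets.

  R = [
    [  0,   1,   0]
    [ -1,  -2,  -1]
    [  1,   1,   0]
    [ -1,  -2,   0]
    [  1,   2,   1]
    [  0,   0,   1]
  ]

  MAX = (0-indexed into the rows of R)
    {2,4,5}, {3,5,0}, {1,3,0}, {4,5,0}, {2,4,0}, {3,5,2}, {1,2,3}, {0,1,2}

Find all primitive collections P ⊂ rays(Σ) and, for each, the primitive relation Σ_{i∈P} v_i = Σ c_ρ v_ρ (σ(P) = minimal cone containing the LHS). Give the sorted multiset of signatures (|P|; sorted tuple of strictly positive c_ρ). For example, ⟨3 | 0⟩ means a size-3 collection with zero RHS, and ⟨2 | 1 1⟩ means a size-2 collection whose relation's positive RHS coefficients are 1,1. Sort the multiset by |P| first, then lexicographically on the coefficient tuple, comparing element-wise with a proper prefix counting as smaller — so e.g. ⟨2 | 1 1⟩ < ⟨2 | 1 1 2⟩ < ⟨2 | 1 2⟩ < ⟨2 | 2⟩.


The 5 primitive collections of Σ (r=6, n=3):

  {1,4}:  v_{1} + v_{4} = 0  ⇒ sig = ⟨2 | 0⟩
  {1,5}:  v_{1} + v_{5} = v_{3}  ⇒ sig = ⟨2 | 1⟩
  {3,4}:  v_{3} + v_{4} = v_{5}  ⇒ sig = ⟨2 | 1⟩
  {0,2,3}:  v_{0} + v_{2} + v_{3} = 0  ⇒ sig = ⟨3 | 0⟩
  {0,2,5}:  v_{0} + v_{2} + v_{5} = v_{4}  ⇒ sig = ⟨3 | 1⟩

so the primitive-relation signature multiset is
    ⟨2 | 0⟩
    ⟨2 | 1⟩
    ⟨2 | 1⟩
    ⟨3 | 0⟩
    ⟨3 | 1⟩
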